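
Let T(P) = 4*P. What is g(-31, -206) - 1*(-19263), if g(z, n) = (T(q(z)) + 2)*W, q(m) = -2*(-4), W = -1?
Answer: 19229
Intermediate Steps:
q(m) = 8
g(z, n) = -34 (g(z, n) = (4*8 + 2)*(-1) = (32 + 2)*(-1) = 34*(-1) = -34)
g(-31, -206) - 1*(-19263) = -34 - 1*(-19263) = -34 + 19263 = 19229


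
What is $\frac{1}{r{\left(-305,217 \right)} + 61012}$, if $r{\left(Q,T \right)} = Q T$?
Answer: $- \frac{1}{5173} \approx -0.00019331$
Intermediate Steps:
$\frac{1}{r{\left(-305,217 \right)} + 61012} = \frac{1}{\left(-305\right) 217 + 61012} = \frac{1}{-66185 + 61012} = \frac{1}{-5173} = - \frac{1}{5173}$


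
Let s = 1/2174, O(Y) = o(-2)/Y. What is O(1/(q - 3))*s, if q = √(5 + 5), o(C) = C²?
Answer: -6/1087 + 2*√10/1087 ≈ 0.00029858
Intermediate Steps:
q = √10 ≈ 3.1623
O(Y) = 4/Y (O(Y) = (-2)²/Y = 4/Y)
s = 1/2174 ≈ 0.00045998
O(1/(q - 3))*s = (4/(1/(√10 - 3)))*(1/2174) = (4/(1/(-3 + √10)))*(1/2174) = (4*(-3 + √10))*(1/2174) = (-12 + 4*√10)*(1/2174) = -6/1087 + 2*√10/1087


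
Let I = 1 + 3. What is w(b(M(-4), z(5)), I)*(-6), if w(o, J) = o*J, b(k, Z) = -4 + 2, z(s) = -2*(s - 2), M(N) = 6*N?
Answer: 48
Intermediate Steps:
I = 4
z(s) = 4 - 2*s (z(s) = -2*(-2 + s) = 4 - 2*s)
b(k, Z) = -2
w(o, J) = J*o
w(b(M(-4), z(5)), I)*(-6) = (4*(-2))*(-6) = -8*(-6) = 48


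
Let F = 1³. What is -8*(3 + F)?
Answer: -32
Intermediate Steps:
F = 1
-8*(3 + F) = -8*(3 + 1) = -8*4 = -32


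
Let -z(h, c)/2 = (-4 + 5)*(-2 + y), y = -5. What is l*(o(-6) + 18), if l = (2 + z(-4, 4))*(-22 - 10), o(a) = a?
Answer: -6144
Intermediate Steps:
z(h, c) = 14 (z(h, c) = -2*(-4 + 5)*(-2 - 5) = -2*(-7) = 14)
l = -512 (l = (2 + 14)*(-22 - 10) = 16*(-32) = -512)
l*(o(-6) + 18) = -512*(-6 + 18) = -512*12 = -6144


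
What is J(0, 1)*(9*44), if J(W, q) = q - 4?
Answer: -1188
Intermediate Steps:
J(W, q) = -4 + q
J(0, 1)*(9*44) = (-4 + 1)*(9*44) = -3*396 = -1188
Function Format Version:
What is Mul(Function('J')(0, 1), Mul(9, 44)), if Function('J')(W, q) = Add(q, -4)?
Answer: -1188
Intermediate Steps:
Function('J')(W, q) = Add(-4, q)
Mul(Function('J')(0, 1), Mul(9, 44)) = Mul(Add(-4, 1), Mul(9, 44)) = Mul(-3, 396) = -1188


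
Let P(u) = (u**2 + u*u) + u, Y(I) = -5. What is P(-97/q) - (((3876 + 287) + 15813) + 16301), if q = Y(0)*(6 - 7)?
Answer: -888592/25 ≈ -35544.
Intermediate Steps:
q = 5 (q = -5*(6 - 7) = -5*(-1) = 5)
P(u) = u + 2*u**2 (P(u) = (u**2 + u**2) + u = 2*u**2 + u = u + 2*u**2)
P(-97/q) - (((3876 + 287) + 15813) + 16301) = (-97/5)*(1 + 2*(-97/5)) - (((3876 + 287) + 15813) + 16301) = (-97*1/5)*(1 + 2*(-97*1/5)) - ((4163 + 15813) + 16301) = -97*(1 + 2*(-97/5))/5 - (19976 + 16301) = -97*(1 - 194/5)/5 - 1*36277 = -97/5*(-189/5) - 36277 = 18333/25 - 36277 = -888592/25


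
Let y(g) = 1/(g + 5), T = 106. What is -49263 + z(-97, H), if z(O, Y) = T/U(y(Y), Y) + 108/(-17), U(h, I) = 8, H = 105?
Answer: -3349415/68 ≈ -49256.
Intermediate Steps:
y(g) = 1/(5 + g)
z(O, Y) = 469/68 (z(O, Y) = 106/8 + 108/(-17) = 106*(1/8) + 108*(-1/17) = 53/4 - 108/17 = 469/68)
-49263 + z(-97, H) = -49263 + 469/68 = -3349415/68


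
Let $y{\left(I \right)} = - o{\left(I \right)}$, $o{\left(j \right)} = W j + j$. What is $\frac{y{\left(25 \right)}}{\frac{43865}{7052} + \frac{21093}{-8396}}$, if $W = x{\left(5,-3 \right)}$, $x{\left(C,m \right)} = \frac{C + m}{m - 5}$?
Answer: $- \frac{277540275}{54885676} \approx -5.0567$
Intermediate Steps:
$x{\left(C,m \right)} = \frac{C + m}{-5 + m}$
$W = - \frac{1}{4}$ ($W = \frac{5 - 3}{-5 - 3} = \frac{1}{-8} \cdot 2 = \left(- \frac{1}{8}\right) 2 = - \frac{1}{4} \approx -0.25$)
$o{\left(j \right)} = \frac{3 j}{4}$ ($o{\left(j \right)} = - \frac{j}{4} + j = \frac{3 j}{4}$)
$y{\left(I \right)} = - \frac{3 I}{4}$
$\frac{y{\left(25 \right)}}{\frac{43865}{7052} + \frac{21093}{-8396}} = \frac{\left(- \frac{3}{4}\right) 25}{\frac{43865}{7052} + \frac{21093}{-8396}} = - \frac{75}{4 \left(43865 \cdot \frac{1}{7052} + 21093 \left(- \frac{1}{8396}\right)\right)} = - \frac{75}{4 \left(\frac{43865}{7052} - \frac{21093}{8396}\right)} = - \frac{75}{4 \cdot \frac{13721419}{3700537}} = \left(- \frac{75}{4}\right) \frac{3700537}{13721419} = - \frac{277540275}{54885676}$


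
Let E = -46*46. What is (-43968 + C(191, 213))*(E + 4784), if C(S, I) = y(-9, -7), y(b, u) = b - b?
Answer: -117306624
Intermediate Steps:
y(b, u) = 0
C(S, I) = 0
E = -2116
(-43968 + C(191, 213))*(E + 4784) = (-43968 + 0)*(-2116 + 4784) = -43968*2668 = -117306624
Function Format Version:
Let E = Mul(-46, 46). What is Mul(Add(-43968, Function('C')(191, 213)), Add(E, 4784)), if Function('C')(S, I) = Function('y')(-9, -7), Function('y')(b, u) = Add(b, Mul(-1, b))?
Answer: -117306624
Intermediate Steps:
Function('y')(b, u) = 0
Function('C')(S, I) = 0
E = -2116
Mul(Add(-43968, Function('C')(191, 213)), Add(E, 4784)) = Mul(Add(-43968, 0), Add(-2116, 4784)) = Mul(-43968, 2668) = -117306624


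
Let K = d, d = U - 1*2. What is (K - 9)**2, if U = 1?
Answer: 100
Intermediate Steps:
d = -1 (d = 1 - 1*2 = 1 - 2 = -1)
K = -1
(K - 9)**2 = (-1 - 9)**2 = (-10)**2 = 100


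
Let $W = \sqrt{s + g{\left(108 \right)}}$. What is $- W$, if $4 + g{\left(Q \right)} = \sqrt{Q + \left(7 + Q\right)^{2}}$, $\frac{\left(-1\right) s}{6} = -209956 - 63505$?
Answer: $- \sqrt{1640762 + \sqrt{13333}} \approx -1281.0$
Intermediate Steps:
$s = 1640766$ ($s = - 6 \left(-209956 - 63505\right) = \left(-6\right) \left(-273461\right) = 1640766$)
$g{\left(Q \right)} = -4 + \sqrt{Q + \left(7 + Q\right)^{2}}$
$W = \sqrt{1640762 + \sqrt{13333}}$ ($W = \sqrt{1640766 - \left(4 - \sqrt{108 + \left(7 + 108\right)^{2}}\right)} = \sqrt{1640766 - \left(4 - \sqrt{108 + 115^{2}}\right)} = \sqrt{1640766 - \left(4 - \sqrt{108 + 13225}\right)} = \sqrt{1640766 - \left(4 - \sqrt{13333}\right)} = \sqrt{1640762 + \sqrt{13333}} \approx 1281.0$)
$- W = - \sqrt{1640762 + \sqrt{13333}}$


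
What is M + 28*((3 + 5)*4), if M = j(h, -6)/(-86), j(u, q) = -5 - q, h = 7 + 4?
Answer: 77055/86 ≈ 895.99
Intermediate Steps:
h = 11
M = -1/86 (M = (-5 - 1*(-6))/(-86) = (-5 + 6)*(-1/86) = 1*(-1/86) = -1/86 ≈ -0.011628)
M + 28*((3 + 5)*4) = -1/86 + 28*((3 + 5)*4) = -1/86 + 28*(8*4) = -1/86 + 28*32 = -1/86 + 896 = 77055/86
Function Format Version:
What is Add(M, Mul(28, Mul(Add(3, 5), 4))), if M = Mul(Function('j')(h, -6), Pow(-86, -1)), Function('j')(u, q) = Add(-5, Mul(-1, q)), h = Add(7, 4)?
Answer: Rational(77055, 86) ≈ 895.99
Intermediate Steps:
h = 11
M = Rational(-1, 86) (M = Mul(Add(-5, Mul(-1, -6)), Pow(-86, -1)) = Mul(Add(-5, 6), Rational(-1, 86)) = Mul(1, Rational(-1, 86)) = Rational(-1, 86) ≈ -0.011628)
Add(M, Mul(28, Mul(Add(3, 5), 4))) = Add(Rational(-1, 86), Mul(28, Mul(Add(3, 5), 4))) = Add(Rational(-1, 86), Mul(28, Mul(8, 4))) = Add(Rational(-1, 86), Mul(28, 32)) = Add(Rational(-1, 86), 896) = Rational(77055, 86)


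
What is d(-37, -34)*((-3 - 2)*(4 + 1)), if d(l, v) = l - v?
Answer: 75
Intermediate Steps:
d(-37, -34)*((-3 - 2)*(4 + 1)) = (-37 - 1*(-34))*((-3 - 2)*(4 + 1)) = (-37 + 34)*(-5*5) = -3*(-25) = 75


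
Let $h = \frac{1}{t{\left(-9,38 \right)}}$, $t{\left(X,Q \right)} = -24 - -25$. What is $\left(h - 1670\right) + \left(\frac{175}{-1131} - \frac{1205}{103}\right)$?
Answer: $- \frac{195807697}{116493} \approx -1680.9$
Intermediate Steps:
$t{\left(X,Q \right)} = 1$ ($t{\left(X,Q \right)} = -24 + 25 = 1$)
$h = 1$ ($h = 1^{-1} = 1$)
$\left(h - 1670\right) + \left(\frac{175}{-1131} - \frac{1205}{103}\right) = \left(1 - 1670\right) + \left(\frac{175}{-1131} - \frac{1205}{103}\right) = -1669 + \left(175 \left(- \frac{1}{1131}\right) - \frac{1205}{103}\right) = -1669 - \frac{1380880}{116493} = - \frac{195807697}{116493}$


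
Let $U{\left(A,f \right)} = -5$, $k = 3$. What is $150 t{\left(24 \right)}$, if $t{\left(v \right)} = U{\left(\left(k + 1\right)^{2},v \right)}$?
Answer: $-750$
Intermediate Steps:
$t{\left(v \right)} = -5$
$150 t{\left(24 \right)} = 150 \left(-5\right) = -750$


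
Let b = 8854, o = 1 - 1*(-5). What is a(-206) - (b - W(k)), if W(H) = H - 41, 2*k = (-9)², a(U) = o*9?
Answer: -17601/2 ≈ -8800.5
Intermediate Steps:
o = 6 (o = 1 + 5 = 6)
a(U) = 54 (a(U) = 6*9 = 54)
k = 81/2 (k = (½)*(-9)² = (½)*81 = 81/2 ≈ 40.500)
W(H) = -41 + H
a(-206) - (b - W(k)) = 54 - (8854 - (-41 + 81/2)) = 54 - (8854 - 1*(-½)) = 54 - (8854 + ½) = 54 - 1*17709/2 = 54 - 17709/2 = -17601/2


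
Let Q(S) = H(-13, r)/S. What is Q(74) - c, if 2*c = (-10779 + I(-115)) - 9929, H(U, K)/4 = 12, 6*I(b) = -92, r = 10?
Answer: 1150217/111 ≈ 10362.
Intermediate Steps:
I(b) = -46/3 (I(b) = (⅙)*(-92) = -46/3)
H(U, K) = 48 (H(U, K) = 4*12 = 48)
c = -31085/3 (c = ((-10779 - 46/3) - 9929)/2 = (-32383/3 - 9929)/2 = (½)*(-62170/3) = -31085/3 ≈ -10362.)
Q(S) = 48/S
Q(74) - c = 48/74 - 1*(-31085/3) = 48*(1/74) + 31085/3 = 24/37 + 31085/3 = 1150217/111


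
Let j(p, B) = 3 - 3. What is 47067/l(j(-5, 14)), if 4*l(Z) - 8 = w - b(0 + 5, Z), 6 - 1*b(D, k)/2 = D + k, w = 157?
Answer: 188268/163 ≈ 1155.0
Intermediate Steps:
b(D, k) = 12 - 2*D - 2*k (b(D, k) = 12 - 2*(D + k) = 12 + (-2*D - 2*k) = 12 - 2*D - 2*k)
j(p, B) = 0
l(Z) = 163/4 + Z/2 (l(Z) = 2 + (157 - (12 - 2*(0 + 5) - 2*Z))/4 = 2 + (157 - (12 - 2*5 - 2*Z))/4 = 2 + (157 - (12 - 10 - 2*Z))/4 = 2 + (157 - (2 - 2*Z))/4 = 2 + (157 + (-2 + 2*Z))/4 = 2 + (155 + 2*Z)/4 = 2 + (155/4 + Z/2) = 163/4 + Z/2)
47067/l(j(-5, 14)) = 47067/(163/4 + (½)*0) = 47067/(163/4 + 0) = 47067/(163/4) = 47067*(4/163) = 188268/163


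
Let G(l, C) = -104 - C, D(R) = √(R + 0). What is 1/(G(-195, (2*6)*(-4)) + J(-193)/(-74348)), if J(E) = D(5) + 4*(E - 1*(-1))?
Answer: -61897981312/3465647559679 + 74348*√5/17328237798395 ≈ -0.017860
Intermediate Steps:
D(R) = √R
J(E) = 4 + √5 + 4*E (J(E) = √5 + 4*(E - 1*(-1)) = √5 + 4*(E + 1) = √5 + 4*(1 + E) = √5 + (4 + 4*E) = 4 + √5 + 4*E)
1/(G(-195, (2*6)*(-4)) + J(-193)/(-74348)) = 1/((-104 - 2*6*(-4)) + (4 + √5 + 4*(-193))/(-74348)) = 1/((-104 - 12*(-4)) + (4 + √5 - 772)*(-1/74348)) = 1/((-104 - 1*(-48)) + (-768 + √5)*(-1/74348)) = 1/((-104 + 48) + (192/18587 - √5/74348)) = 1/(-56 + (192/18587 - √5/74348)) = 1/(-1040680/18587 - √5/74348)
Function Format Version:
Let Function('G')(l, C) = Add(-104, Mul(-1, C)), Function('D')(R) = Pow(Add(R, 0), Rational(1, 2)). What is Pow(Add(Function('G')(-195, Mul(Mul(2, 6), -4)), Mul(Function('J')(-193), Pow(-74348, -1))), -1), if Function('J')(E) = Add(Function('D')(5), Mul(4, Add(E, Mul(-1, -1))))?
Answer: Add(Rational(-61897981312, 3465647559679), Mul(Rational(74348, 17328237798395), Pow(5, Rational(1, 2)))) ≈ -0.017860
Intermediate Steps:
Function('D')(R) = Pow(R, Rational(1, 2))
Function('J')(E) = Add(4, Pow(5, Rational(1, 2)), Mul(4, E)) (Function('J')(E) = Add(Pow(5, Rational(1, 2)), Mul(4, Add(E, Mul(-1, -1)))) = Add(Pow(5, Rational(1, 2)), Mul(4, Add(E, 1))) = Add(Pow(5, Rational(1, 2)), Mul(4, Add(1, E))) = Add(Pow(5, Rational(1, 2)), Add(4, Mul(4, E))) = Add(4, Pow(5, Rational(1, 2)), Mul(4, E)))
Pow(Add(Function('G')(-195, Mul(Mul(2, 6), -4)), Mul(Function('J')(-193), Pow(-74348, -1))), -1) = Pow(Add(Add(-104, Mul(-1, Mul(Mul(2, 6), -4))), Mul(Add(4, Pow(5, Rational(1, 2)), Mul(4, -193)), Pow(-74348, -1))), -1) = Pow(Add(Add(-104, Mul(-1, Mul(12, -4))), Mul(Add(4, Pow(5, Rational(1, 2)), -772), Rational(-1, 74348))), -1) = Pow(Add(Add(-104, Mul(-1, -48)), Mul(Add(-768, Pow(5, Rational(1, 2))), Rational(-1, 74348))), -1) = Pow(Add(Add(-104, 48), Add(Rational(192, 18587), Mul(Rational(-1, 74348), Pow(5, Rational(1, 2))))), -1) = Pow(Add(-56, Add(Rational(192, 18587), Mul(Rational(-1, 74348), Pow(5, Rational(1, 2))))), -1) = Pow(Add(Rational(-1040680, 18587), Mul(Rational(-1, 74348), Pow(5, Rational(1, 2)))), -1)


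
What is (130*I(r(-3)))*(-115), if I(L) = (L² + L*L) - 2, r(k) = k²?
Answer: -2392000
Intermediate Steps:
I(L) = -2 + 2*L² (I(L) = (L² + L²) - 2 = 2*L² - 2 = -2 + 2*L²)
(130*I(r(-3)))*(-115) = (130*(-2 + 2*((-3)²)²))*(-115) = (130*(-2 + 2*9²))*(-115) = (130*(-2 + 2*81))*(-115) = (130*(-2 + 162))*(-115) = (130*160)*(-115) = 20800*(-115) = -2392000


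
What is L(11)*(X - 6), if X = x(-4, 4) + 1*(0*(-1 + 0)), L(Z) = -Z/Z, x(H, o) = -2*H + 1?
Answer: -3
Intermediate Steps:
x(H, o) = 1 - 2*H
L(Z) = -1 (L(Z) = -1*1 = -1)
X = 9 (X = (1 - 2*(-4)) + 1*(0*(-1 + 0)) = (1 + 8) + 1*(0*(-1)) = 9 + 1*0 = 9 + 0 = 9)
L(11)*(X - 6) = -(9 - 6) = -1*3 = -3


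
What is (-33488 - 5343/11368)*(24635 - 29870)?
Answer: 1992948412845/11368 ≈ 1.7531e+8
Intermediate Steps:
(-33488 - 5343/11368)*(24635 - 29870) = (-33488 - 5343*1/11368)*(-5235) = (-33488 - 5343/11368)*(-5235) = -380696927/11368*(-5235) = 1992948412845/11368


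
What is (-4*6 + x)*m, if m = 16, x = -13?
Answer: -592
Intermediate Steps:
(-4*6 + x)*m = (-4*6 - 13)*16 = (-24 - 13)*16 = -37*16 = -592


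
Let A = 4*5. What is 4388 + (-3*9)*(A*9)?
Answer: -472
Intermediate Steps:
A = 20
4388 + (-3*9)*(A*9) = 4388 + (-3*9)*(20*9) = 4388 - 27*180 = 4388 - 4860 = -472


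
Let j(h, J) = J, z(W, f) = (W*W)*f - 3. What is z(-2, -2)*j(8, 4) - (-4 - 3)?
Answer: -37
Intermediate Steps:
z(W, f) = -3 + f*W² (z(W, f) = W²*f - 3 = f*W² - 3 = -3 + f*W²)
z(-2, -2)*j(8, 4) - (-4 - 3) = (-3 - 2*(-2)²)*4 - (-4 - 3) = (-3 - 2*4)*4 - 1*(-7) = (-3 - 8)*4 + 7 = -11*4 + 7 = -44 + 7 = -37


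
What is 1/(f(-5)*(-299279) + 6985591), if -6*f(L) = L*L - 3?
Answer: 3/24248842 ≈ 1.2372e-7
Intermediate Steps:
f(L) = 1/2 - L**2/6 (f(L) = -(L*L - 3)/6 = -(L**2 - 3)/6 = -(-3 + L**2)/6 = 1/2 - L**2/6)
1/(f(-5)*(-299279) + 6985591) = 1/((1/2 - 1/6*(-5)**2)*(-299279) + 6985591) = 1/((1/2 - 1/6*25)*(-299279) + 6985591) = 1/((1/2 - 25/6)*(-299279) + 6985591) = 1/(-11/3*(-299279) + 6985591) = 1/(3292069/3 + 6985591) = 1/(24248842/3) = 3/24248842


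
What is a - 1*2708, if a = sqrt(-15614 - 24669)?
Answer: -2708 + I*sqrt(40283) ≈ -2708.0 + 200.71*I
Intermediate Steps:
a = I*sqrt(40283) (a = sqrt(-40283) = I*sqrt(40283) ≈ 200.71*I)
a - 1*2708 = I*sqrt(40283) - 1*2708 = I*sqrt(40283) - 2708 = -2708 + I*sqrt(40283)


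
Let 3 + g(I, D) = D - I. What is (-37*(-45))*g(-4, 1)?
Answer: 3330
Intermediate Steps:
g(I, D) = -3 + D - I (g(I, D) = -3 + (D - I) = -3 + D - I)
(-37*(-45))*g(-4, 1) = (-37*(-45))*(-3 + 1 - 1*(-4)) = 1665*(-3 + 1 + 4) = 1665*2 = 3330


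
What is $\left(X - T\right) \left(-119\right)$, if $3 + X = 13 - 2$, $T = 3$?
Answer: $-595$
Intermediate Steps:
$X = 8$ ($X = -3 + \left(13 - 2\right) = -3 + 11 = 8$)
$\left(X - T\right) \left(-119\right) = \left(8 - 3\right) \left(-119\right) = 5 \left(-119\right) = -595$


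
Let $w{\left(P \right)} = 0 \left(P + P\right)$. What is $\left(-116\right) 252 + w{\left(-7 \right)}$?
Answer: $-29232$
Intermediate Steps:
$w{\left(P \right)} = 0$ ($w{\left(P \right)} = 0 \cdot 2 P = 0$)
$\left(-116\right) 252 + w{\left(-7 \right)} = \left(-116\right) 252 + 0 = -29232 + 0 = -29232$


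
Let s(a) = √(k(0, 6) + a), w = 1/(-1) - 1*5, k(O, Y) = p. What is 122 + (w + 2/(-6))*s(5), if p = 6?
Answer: 122 - 19*√11/3 ≈ 100.99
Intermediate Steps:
k(O, Y) = 6
w = -6 (w = 1*(-1) - 5 = -1 - 5 = -6)
s(a) = √(6 + a)
122 + (w + 2/(-6))*s(5) = 122 + (-6 + 2/(-6))*√(6 + 5) = 122 + (-6 + 2*(-⅙))*√11 = 122 + (-6 - ⅓)*√11 = 122 - 19*√11/3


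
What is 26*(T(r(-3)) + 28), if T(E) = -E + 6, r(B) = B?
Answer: 962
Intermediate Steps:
T(E) = 6 - E
26*(T(r(-3)) + 28) = 26*((6 - 1*(-3)) + 28) = 26*((6 + 3) + 28) = 26*(9 + 28) = 26*37 = 962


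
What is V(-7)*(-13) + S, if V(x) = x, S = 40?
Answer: 131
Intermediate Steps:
V(-7)*(-13) + S = -7*(-13) + 40 = 91 + 40 = 131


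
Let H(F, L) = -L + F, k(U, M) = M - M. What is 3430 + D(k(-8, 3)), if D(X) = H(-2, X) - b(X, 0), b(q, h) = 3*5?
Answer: 3413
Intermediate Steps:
k(U, M) = 0
b(q, h) = 15
H(F, L) = F - L
D(X) = -17 - X (D(X) = (-2 - X) - 1*15 = (-2 - X) - 15 = -17 - X)
3430 + D(k(-8, 3)) = 3430 + (-17 - 1*0) = 3430 + (-17 + 0) = 3430 - 17 = 3413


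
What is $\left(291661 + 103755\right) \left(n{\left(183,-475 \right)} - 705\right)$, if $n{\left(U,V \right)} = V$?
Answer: $-466590880$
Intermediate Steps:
$\left(291661 + 103755\right) \left(n{\left(183,-475 \right)} - 705\right) = \left(291661 + 103755\right) \left(-475 - 705\right) = 395416 \left(-1180\right) = -466590880$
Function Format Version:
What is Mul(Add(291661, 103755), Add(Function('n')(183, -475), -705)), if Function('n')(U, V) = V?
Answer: -466590880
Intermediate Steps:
Mul(Add(291661, 103755), Add(Function('n')(183, -475), -705)) = Mul(Add(291661, 103755), Add(-475, -705)) = Mul(395416, -1180) = -466590880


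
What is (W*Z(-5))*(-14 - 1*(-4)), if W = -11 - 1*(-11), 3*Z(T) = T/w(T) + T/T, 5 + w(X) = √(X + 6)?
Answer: 0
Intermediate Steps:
w(X) = -5 + √(6 + X) (w(X) = -5 + √(X + 6) = -5 + √(6 + X))
Z(T) = ⅓ + T/(3*(-5 + √(6 + T))) (Z(T) = (T/(-5 + √(6 + T)) + T/T)/3 = (T/(-5 + √(6 + T)) + 1)/3 = (1 + T/(-5 + √(6 + T)))/3 = ⅓ + T/(3*(-5 + √(6 + T))))
W = 0 (W = -11 + 11 = 0)
(W*Z(-5))*(-14 - 1*(-4)) = (0*((-5 - 5 + √(6 - 5))/(3*(-5 + √(6 - 5)))))*(-14 - 1*(-4)) = (0*((-5 - 5 + √1)/(3*(-5 + √1))))*(-14 + 4) = (0*((-5 - 5 + 1)/(3*(-5 + 1))))*(-10) = (0*((⅓)*(-9)/(-4)))*(-10) = (0*((⅓)*(-¼)*(-9)))*(-10) = (0*(¾))*(-10) = 0*(-10) = 0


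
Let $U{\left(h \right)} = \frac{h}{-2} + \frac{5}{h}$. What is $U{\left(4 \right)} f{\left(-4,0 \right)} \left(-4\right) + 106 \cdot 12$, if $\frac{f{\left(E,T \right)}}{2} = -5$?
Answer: $1242$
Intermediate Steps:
$f{\left(E,T \right)} = -10$ ($f{\left(E,T \right)} = 2 \left(-5\right) = -10$)
$U{\left(h \right)} = \frac{5}{h} - \frac{h}{2}$ ($U{\left(h \right)} = h \left(- \frac{1}{2}\right) + \frac{5}{h} = - \frac{h}{2} + \frac{5}{h} = \frac{5}{h} - \frac{h}{2}$)
$U{\left(4 \right)} f{\left(-4,0 \right)} \left(-4\right) + 106 \cdot 12 = \left(\frac{5}{4} - 2\right) \left(-10\right) \left(-4\right) + 106 \cdot 12 = \left(5 \cdot \frac{1}{4} - 2\right) \left(-10\right) \left(-4\right) + 1272 = \left(\frac{5}{4} - 2\right) \left(-10\right) \left(-4\right) + 1272 = \left(- \frac{3}{4}\right) \left(-10\right) \left(-4\right) + 1272 = \frac{15}{2} \left(-4\right) + 1272 = -30 + 1272 = 1242$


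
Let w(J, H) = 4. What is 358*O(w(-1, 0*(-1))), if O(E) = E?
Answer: 1432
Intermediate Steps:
358*O(w(-1, 0*(-1))) = 358*4 = 1432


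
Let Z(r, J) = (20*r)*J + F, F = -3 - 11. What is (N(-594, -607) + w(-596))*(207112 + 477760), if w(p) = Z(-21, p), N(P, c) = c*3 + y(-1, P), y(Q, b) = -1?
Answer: 170179734048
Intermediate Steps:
F = -14
N(P, c) = -1 + 3*c (N(P, c) = c*3 - 1 = 3*c - 1 = -1 + 3*c)
Z(r, J) = -14 + 20*J*r (Z(r, J) = (20*r)*J - 14 = 20*J*r - 14 = -14 + 20*J*r)
w(p) = -14 - 420*p (w(p) = -14 + 20*p*(-21) = -14 - 420*p)
(N(-594, -607) + w(-596))*(207112 + 477760) = ((-1 + 3*(-607)) + (-14 - 420*(-596)))*(207112 + 477760) = ((-1 - 1821) + (-14 + 250320))*684872 = (-1822 + 250306)*684872 = 248484*684872 = 170179734048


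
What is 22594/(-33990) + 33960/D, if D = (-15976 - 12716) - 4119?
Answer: -28721699/16897665 ≈ -1.6997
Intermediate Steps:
D = -32811 (D = -28692 - 4119 = -32811)
22594/(-33990) + 33960/D = 22594/(-33990) + 33960/(-32811) = 22594*(-1/33990) + 33960*(-1/32811) = -1027/1545 - 11320/10937 = -28721699/16897665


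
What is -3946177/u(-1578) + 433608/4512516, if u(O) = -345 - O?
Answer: -51168540841/15988311 ≈ -3200.4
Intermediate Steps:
-3946177/u(-1578) + 433608/4512516 = -3946177/(-345 - 1*(-1578)) + 433608/4512516 = -3946177/(-345 + 1578) + 433608*(1/4512516) = -3946177/1233 + 1246/12967 = -51168540841/15988311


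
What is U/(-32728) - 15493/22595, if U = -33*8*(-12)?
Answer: -72329483/92436145 ≈ -0.78248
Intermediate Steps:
U = 3168 (U = -264*(-12) = 3168)
U/(-32728) - 15493/22595 = 3168/(-32728) - 15493/22595 = 3168*(-1/32728) - 15493*1/22595 = -396/4091 - 15493/22595 = -72329483/92436145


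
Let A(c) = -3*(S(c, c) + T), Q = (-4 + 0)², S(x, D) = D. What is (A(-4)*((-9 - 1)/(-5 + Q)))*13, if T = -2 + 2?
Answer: -1560/11 ≈ -141.82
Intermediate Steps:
T = 0
Q = 16 (Q = (-4)² = 16)
A(c) = -3*c (A(c) = -3*(c + 0) = -3*c)
(A(-4)*((-9 - 1)/(-5 + Q)))*13 = ((-3*(-4))*((-9 - 1)/(-5 + 16)))*13 = (12*(-10/11))*13 = -120/11*13 = -1560/11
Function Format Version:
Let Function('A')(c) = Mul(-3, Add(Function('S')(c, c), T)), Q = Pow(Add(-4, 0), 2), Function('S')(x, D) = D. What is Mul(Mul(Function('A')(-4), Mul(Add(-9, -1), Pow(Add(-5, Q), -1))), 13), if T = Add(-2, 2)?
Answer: Rational(-1560, 11) ≈ -141.82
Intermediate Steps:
T = 0
Q = 16 (Q = Pow(-4, 2) = 16)
Function('A')(c) = Mul(-3, c) (Function('A')(c) = Mul(-3, Add(c, 0)) = Mul(-3, c))
Mul(Mul(Function('A')(-4), Mul(Add(-9, -1), Pow(Add(-5, Q), -1))), 13) = Mul(Mul(Mul(-3, -4), Mul(Add(-9, -1), Pow(Add(-5, 16), -1))), 13) = Mul(Mul(12, Mul(-10, Pow(11, -1))), 13) = Mul(Mul(12, Mul(-10, Rational(1, 11))), 13) = Mul(Mul(12, Rational(-10, 11)), 13) = Mul(Rational(-120, 11), 13) = Rational(-1560, 11)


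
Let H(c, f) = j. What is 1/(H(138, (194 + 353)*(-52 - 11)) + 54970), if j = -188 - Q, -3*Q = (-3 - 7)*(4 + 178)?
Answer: 3/162526 ≈ 1.8459e-5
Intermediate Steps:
Q = 1820/3 (Q = -(-3 - 7)*(4 + 178)/3 = -(-10)*182/3 = -⅓*(-1820) = 1820/3 ≈ 606.67)
j = -2384/3 (j = -188 - 1*1820/3 = -188 - 1820/3 = -2384/3 ≈ -794.67)
H(c, f) = -2384/3
1/(H(138, (194 + 353)*(-52 - 11)) + 54970) = 1/(-2384/3 + 54970) = 1/(162526/3) = 3/162526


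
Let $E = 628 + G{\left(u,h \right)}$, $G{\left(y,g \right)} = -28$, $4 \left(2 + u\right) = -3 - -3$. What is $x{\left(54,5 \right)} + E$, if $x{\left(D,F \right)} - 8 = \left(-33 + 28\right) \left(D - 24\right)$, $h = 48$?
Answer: $458$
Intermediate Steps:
$u = -2$ ($u = -2 + \frac{-3 - -3}{4} = -2 + \frac{-3 + 3}{4} = -2 + \frac{1}{4} \cdot 0 = -2 + 0 = -2$)
$x{\left(D,F \right)} = 128 - 5 D$ ($x{\left(D,F \right)} = 8 + \left(-33 + 28\right) \left(D - 24\right) = 8 - 5 \left(-24 + D\right) = 8 - \left(-120 + 5 D\right) = 128 - 5 D$)
$E = 600$ ($E = 628 - 28 = 600$)
$x{\left(54,5 \right)} + E = \left(128 - 270\right) + 600 = -142 + 600 = 458$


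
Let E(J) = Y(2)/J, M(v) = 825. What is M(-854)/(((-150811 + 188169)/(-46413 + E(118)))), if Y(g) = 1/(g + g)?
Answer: -18073221375/17632976 ≈ -1025.0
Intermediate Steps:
Y(g) = 1/(2*g)
E(J) = 1/(4*J) (E(J) = ((½)/2)/J = ((½)*(½))/J = 1/(4*J))
M(-854)/(((-150811 + 188169)/(-46413 + E(118)))) = 825/(((-150811 + 188169)/(-46413 + (¼)/118))) = 825/((37358/(-46413 + (¼)*(1/118)))) = 825/((37358/(-46413 + 1/472))) = 825/((37358/(-21906935/472))) = 825/((37358*(-472/21906935))) = 825/(-17632976/21906935) = 825*(-21906935/17632976) = -18073221375/17632976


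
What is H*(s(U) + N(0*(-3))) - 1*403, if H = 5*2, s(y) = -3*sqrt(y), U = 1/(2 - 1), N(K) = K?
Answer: -433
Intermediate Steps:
U = 1 (U = 1/1 = 1)
H = 10
H*(s(U) + N(0*(-3))) - 1*403 = 10*(-3*sqrt(1) + 0*(-3)) - 1*403 = 10*(-3*1 + 0) - 403 = 10*(-3 + 0) - 403 = 10*(-3) - 403 = -30 - 403 = -433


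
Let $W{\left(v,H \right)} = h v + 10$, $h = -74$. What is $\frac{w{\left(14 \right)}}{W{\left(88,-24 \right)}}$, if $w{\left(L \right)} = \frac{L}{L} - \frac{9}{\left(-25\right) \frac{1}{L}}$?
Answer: $- \frac{151}{162550} \approx -0.00092894$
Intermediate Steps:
$W{\left(v,H \right)} = 10 - 74 v$ ($W{\left(v,H \right)} = - 74 v + 10 = 10 - 74 v$)
$w{\left(L \right)} = 1 + \frac{9 L}{25}$ ($w{\left(L \right)} = 1 - 9 \left(- \frac{L}{25}\right) = 1 + \frac{9 L}{25}$)
$\frac{w{\left(14 \right)}}{W{\left(88,-24 \right)}} = \frac{1 + \frac{9}{25} \cdot 14}{10 - 6512} = \frac{1 + \frac{126}{25}}{10 - 6512} = \frac{151}{25 \left(-6502\right)} = \frac{151}{25} \left(- \frac{1}{6502}\right) = - \frac{151}{162550}$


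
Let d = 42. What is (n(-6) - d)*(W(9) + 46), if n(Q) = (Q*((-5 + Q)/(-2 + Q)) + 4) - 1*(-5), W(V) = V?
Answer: -9075/4 ≈ -2268.8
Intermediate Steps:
n(Q) = 9 + Q*(-5 + Q)/(-2 + Q) (n(Q) = (Q*((-5 + Q)/(-2 + Q)) + 4) + 5 = (Q*(-5 + Q)/(-2 + Q) + 4) + 5 = (4 + Q*(-5 + Q)/(-2 + Q)) + 5 = 9 + Q*(-5 + Q)/(-2 + Q))
(n(-6) - d)*(W(9) + 46) = ((-18 + (-6)**2 + 4*(-6))/(-2 - 6) - 1*42)*(9 + 46) = ((-18 + 36 - 24)/(-8) - 42)*55 = (-1/8*(-6) - 42)*55 = (3/4 - 42)*55 = -165/4*55 = -9075/4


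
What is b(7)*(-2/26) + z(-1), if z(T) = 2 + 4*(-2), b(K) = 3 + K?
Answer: -88/13 ≈ -6.7692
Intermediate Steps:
z(T) = -6 (z(T) = 2 - 8 = -6)
b(7)*(-2/26) + z(-1) = (3 + 7)*(-2/26) - 6 = 10*(-2*1/26) - 6 = 10*(-1/13) - 6 = -10/13 - 6 = -88/13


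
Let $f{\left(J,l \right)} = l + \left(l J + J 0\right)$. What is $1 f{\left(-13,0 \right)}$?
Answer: $0$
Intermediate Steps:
$f{\left(J,l \right)} = l + J l$ ($f{\left(J,l \right)} = l + \left(J l + 0\right) = l + J l$)
$1 f{\left(-13,0 \right)} = 1 \cdot 0 \left(1 - 13\right) = 1 \cdot 0 \left(-12\right) = 1 \cdot 0 = 0$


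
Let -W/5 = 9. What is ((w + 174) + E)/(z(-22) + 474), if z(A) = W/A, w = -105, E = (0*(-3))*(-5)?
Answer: 506/3491 ≈ 0.14494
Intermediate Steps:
W = -45 (W = -5*9 = -45)
E = 0 (E = 0*(-5) = 0)
z(A) = -45/A
((w + 174) + E)/(z(-22) + 474) = ((-105 + 174) + 0)/(-45/(-22) + 474) = (69 + 0)/(-45*(-1/22) + 474) = 69/(45/22 + 474) = 69/(10473/22) = 69*(22/10473) = 506/3491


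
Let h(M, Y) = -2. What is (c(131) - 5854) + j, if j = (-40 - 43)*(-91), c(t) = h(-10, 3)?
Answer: 1697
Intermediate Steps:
c(t) = -2
j = 7553 (j = -83*(-91) = 7553)
(c(131) - 5854) + j = (-2 - 5854) + 7553 = -5856 + 7553 = 1697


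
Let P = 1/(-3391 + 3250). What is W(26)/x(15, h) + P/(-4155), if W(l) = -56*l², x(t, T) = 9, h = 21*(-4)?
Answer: -2464236319/585855 ≈ -4206.2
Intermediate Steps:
h = -84
P = -1/141 (P = 1/(-141) = -1/141 ≈ -0.0070922)
W(26)/x(15, h) + P/(-4155) = -56*26²/9 - 1/141/(-4155) = -56*676*(⅑) - 1/141*(-1/4155) = -37856*⅑ + 1/585855 = -37856/9 + 1/585855 = -2464236319/585855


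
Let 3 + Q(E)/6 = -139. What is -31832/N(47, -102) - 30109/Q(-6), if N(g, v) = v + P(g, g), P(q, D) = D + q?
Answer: 3420217/852 ≈ 4014.3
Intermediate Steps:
Q(E) = -852 (Q(E) = -18 + 6*(-139) = -18 - 834 = -852)
N(g, v) = v + 2*g (N(g, v) = v + (g + g) = v + 2*g)
-31832/N(47, -102) - 30109/Q(-6) = -31832/(-102 + 2*47) - 30109/(-852) = -31832/(-102 + 94) - 30109*(-1/852) = -31832/(-8) + 30109/852 = -31832*(-⅛) + 30109/852 = 3979 + 30109/852 = 3420217/852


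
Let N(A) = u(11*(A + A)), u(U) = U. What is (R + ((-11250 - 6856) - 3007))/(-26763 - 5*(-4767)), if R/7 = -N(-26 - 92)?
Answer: 2941/2928 ≈ 1.0044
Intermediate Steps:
N(A) = 22*A (N(A) = 11*(A + A) = 11*(2*A) = 22*A)
R = 18172 (R = 7*(-22*(-26 - 92)) = 7*(-22*(-118)) = 7*(-1*(-2596)) = 7*2596 = 18172)
(R + ((-11250 - 6856) - 3007))/(-26763 - 5*(-4767)) = (18172 + ((-11250 - 6856) - 3007))/(-26763 - 5*(-4767)) = (18172 + (-18106 - 3007))/(-26763 + 23835) = (18172 - 21113)/(-2928) = -2941*(-1/2928) = 2941/2928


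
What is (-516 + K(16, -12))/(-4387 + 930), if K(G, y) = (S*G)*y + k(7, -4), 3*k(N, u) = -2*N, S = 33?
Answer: 20570/10371 ≈ 1.9834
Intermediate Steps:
k(N, u) = -2*N/3 (k(N, u) = (-2*N)/3 = -2*N/3)
K(G, y) = -14/3 + 33*G*y (K(G, y) = (33*G)*y - 2/3*7 = 33*G*y - 14/3 = -14/3 + 33*G*y)
(-516 + K(16, -12))/(-4387 + 930) = (-516 + (-14/3 + 33*16*(-12)))/(-4387 + 930) = (-516 + (-14/3 - 6336))/(-3457) = (-516 - 19022/3)*(-1/3457) = -20570/3*(-1/3457) = 20570/10371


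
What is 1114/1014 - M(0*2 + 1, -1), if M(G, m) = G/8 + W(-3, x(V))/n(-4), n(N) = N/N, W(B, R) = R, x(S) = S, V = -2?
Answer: 12061/4056 ≈ 2.9736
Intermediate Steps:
n(N) = 1
M(G, m) = -2 + G/8 (M(G, m) = G/8 - 2/1 = G*(⅛) - 2*1 = G/8 - 2 = -2 + G/8)
1114/1014 - M(0*2 + 1, -1) = 1114/1014 - (-2 + (0*2 + 1)/8) = 1114*(1/1014) - (-2 + (0 + 1)/8) = 557/507 - (-2 + (⅛)*1) = 557/507 - (-2 + ⅛) = 557/507 - 1*(-15/8) = 557/507 + 15/8 = 12061/4056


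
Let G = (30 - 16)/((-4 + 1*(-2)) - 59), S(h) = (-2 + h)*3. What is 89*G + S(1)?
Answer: -1441/65 ≈ -22.169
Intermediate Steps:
S(h) = -6 + 3*h
G = -14/65 (G = 14/((-4 - 2) - 59) = 14/(-6 - 59) = 14/(-65) = 14*(-1/65) = -14/65 ≈ -0.21538)
89*G + S(1) = 89*(-14/65) + (-6 + 3*1) = -1246/65 + (-6 + 3) = -1246/65 - 3 = -1441/65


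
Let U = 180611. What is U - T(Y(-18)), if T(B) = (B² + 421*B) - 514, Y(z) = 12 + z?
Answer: 183615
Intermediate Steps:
T(B) = -514 + B² + 421*B
U - T(Y(-18)) = 180611 - (-514 + (12 - 18)² + 421*(12 - 18)) = 180611 - (-514 + (-6)² + 421*(-6)) = 180611 - (-514 + 36 - 2526) = 180611 - 1*(-3004) = 180611 + 3004 = 183615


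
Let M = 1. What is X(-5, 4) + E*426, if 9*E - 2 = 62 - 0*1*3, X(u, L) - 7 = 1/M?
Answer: 9112/3 ≈ 3037.3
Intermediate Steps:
X(u, L) = 8 (X(u, L) = 7 + 1/1 = 7 + 1 = 8)
E = 64/9 (E = 2/9 + (62 - 0*1*3)/9 = 2/9 + (62 - 0*3)/9 = 2/9 + (62 - 1*0)/9 = 2/9 + (62 + 0)/9 = 2/9 + (1/9)*62 = 2/9 + 62/9 = 64/9 ≈ 7.1111)
X(-5, 4) + E*426 = 8 + (64/9)*426 = 8 + 9088/3 = 9112/3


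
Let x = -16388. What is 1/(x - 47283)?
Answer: -1/63671 ≈ -1.5706e-5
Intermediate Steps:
1/(x - 47283) = 1/(-16388 - 47283) = 1/(-63671) = -1/63671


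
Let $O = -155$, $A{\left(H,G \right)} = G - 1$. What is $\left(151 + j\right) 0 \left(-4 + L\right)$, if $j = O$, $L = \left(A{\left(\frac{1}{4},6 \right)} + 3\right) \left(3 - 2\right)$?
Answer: $0$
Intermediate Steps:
$A{\left(H,G \right)} = -1 + G$ ($A{\left(H,G \right)} = G - 1 = -1 + G$)
$L = 8$ ($L = \left(\left(-1 + 6\right) + 3\right) \left(3 - 2\right) = \left(5 + 3\right) 1 = 8 \cdot 1 = 8$)
$j = -155$
$\left(151 + j\right) 0 \left(-4 + L\right) = \left(151 - 155\right) 0 \left(-4 + 8\right) = - 4 \cdot 0 \cdot 4 = \left(-4\right) 0 = 0$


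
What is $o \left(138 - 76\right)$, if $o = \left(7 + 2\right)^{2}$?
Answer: $5022$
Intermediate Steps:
$o = 81$ ($o = 9^{2} = 81$)
$o \left(138 - 76\right) = 81 \left(138 - 76\right) = 81 \cdot 62 = 5022$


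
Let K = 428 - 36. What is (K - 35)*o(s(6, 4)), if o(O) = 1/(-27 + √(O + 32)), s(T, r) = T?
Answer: -9639/691 - 357*√38/691 ≈ -17.134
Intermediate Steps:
o(O) = 1/(-27 + √(32 + O))
K = 392
(K - 35)*o(s(6, 4)) = (392 - 35)/(-27 + √(32 + 6)) = 357/(-27 + √38)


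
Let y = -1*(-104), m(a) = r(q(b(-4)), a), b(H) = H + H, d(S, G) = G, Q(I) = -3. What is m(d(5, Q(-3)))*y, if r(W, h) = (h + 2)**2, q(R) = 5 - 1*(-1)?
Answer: 104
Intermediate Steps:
b(H) = 2*H
q(R) = 6 (q(R) = 5 + 1 = 6)
r(W, h) = (2 + h)**2
m(a) = (2 + a)**2
y = 104
m(d(5, Q(-3)))*y = (2 - 3)**2*104 = (-1)**2*104 = 1*104 = 104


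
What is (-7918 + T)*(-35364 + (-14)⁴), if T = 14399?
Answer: 19780012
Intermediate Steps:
(-7918 + T)*(-35364 + (-14)⁴) = (-7918 + 14399)*(-35364 + (-14)⁴) = 6481*(-35364 + 38416) = 6481*3052 = 19780012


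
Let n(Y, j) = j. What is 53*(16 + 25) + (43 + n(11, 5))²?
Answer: 4477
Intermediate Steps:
53*(16 + 25) + (43 + n(11, 5))² = 53*(16 + 25) + (43 + 5)² = 53*41 + 48² = 2173 + 2304 = 4477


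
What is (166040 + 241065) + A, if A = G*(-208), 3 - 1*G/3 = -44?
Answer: 377777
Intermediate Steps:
G = 141 (G = 9 - 3*(-44) = 9 + 132 = 141)
A = -29328 (A = 141*(-208) = -29328)
(166040 + 241065) + A = (166040 + 241065) - 29328 = 407105 - 29328 = 377777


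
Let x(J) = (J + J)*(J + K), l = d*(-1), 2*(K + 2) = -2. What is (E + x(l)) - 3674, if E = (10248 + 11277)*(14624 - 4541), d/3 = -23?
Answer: 217042009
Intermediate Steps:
d = -69 (d = 3*(-23) = -69)
K = -3 (K = -2 + (1/2)*(-2) = -2 - 1 = -3)
l = 69 (l = -69*(-1) = 69)
x(J) = 2*J*(-3 + J) (x(J) = (J + J)*(J - 3) = (2*J)*(-3 + J) = 2*J*(-3 + J))
E = 217036575 (E = 21525*10083 = 217036575)
(E + x(l)) - 3674 = (217036575 + 2*69*(-3 + 69)) - 3674 = (217036575 + 2*69*66) - 3674 = (217036575 + 9108) - 3674 = 217045683 - 3674 = 217042009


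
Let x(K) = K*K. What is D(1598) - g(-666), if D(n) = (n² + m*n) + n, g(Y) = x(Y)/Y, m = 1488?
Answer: 4933692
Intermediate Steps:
x(K) = K²
g(Y) = Y (g(Y) = Y²/Y = Y)
D(n) = n² + 1489*n (D(n) = (n² + 1488*n) + n = n² + 1489*n)
D(1598) - g(-666) = 1598*(1489 + 1598) - 1*(-666) = 1598*3087 + 666 = 4933026 + 666 = 4933692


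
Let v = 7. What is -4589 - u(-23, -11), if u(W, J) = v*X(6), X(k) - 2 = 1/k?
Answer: -27625/6 ≈ -4604.2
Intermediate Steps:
X(k) = 2 + 1/k
u(W, J) = 91/6 (u(W, J) = 7*(2 + 1/6) = 7*(2 + ⅙) = 7*(13/6) = 91/6)
-4589 - u(-23, -11) = -4589 - 1*91/6 = -4589 - 91/6 = -27625/6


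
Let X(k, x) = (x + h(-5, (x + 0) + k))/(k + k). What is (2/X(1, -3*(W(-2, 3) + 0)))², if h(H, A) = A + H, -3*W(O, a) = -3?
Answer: 4/25 ≈ 0.16000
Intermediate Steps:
W(O, a) = 1 (W(O, a) = -⅓*(-3) = 1)
X(k, x) = (-5 + k + 2*x)/(2*k) (X(k, x) = (x + (((x + 0) + k) - 5))/(k + k) = (x + ((x + k) - 5))/((2*k)) = (x + ((k + x) - 5))*(1/(2*k)) = (x + (-5 + k + x))*(1/(2*k)) = (-5 + k + 2*x)*(1/(2*k)) = (-5 + k + 2*x)/(2*k))
(2/X(1, -3*(W(-2, 3) + 0)))² = (2/(((½)*(-5 + 1 + 2*(-3*(1 + 0)))/1)))² = (2/(((½)*1*(-5 + 1 + 2*(-3*1)))))² = (2/(((½)*1*(-5 + 1 + 2*(-3)))))² = (2/(((½)*1*(-5 + 1 - 6))))² = (2/(((½)*1*(-10))))² = (2/(-5))² = (2*(-⅕))² = (-⅖)² = 4/25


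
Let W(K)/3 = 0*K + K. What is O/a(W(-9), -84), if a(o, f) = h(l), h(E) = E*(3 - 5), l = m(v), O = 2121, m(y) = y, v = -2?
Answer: 2121/4 ≈ 530.25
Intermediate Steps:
l = -2
h(E) = -2*E (h(E) = E*(-2) = -2*E)
W(K) = 3*K (W(K) = 3*(0*K + K) = 3*(0 + K) = 3*K)
a(o, f) = 4 (a(o, f) = -2*(-2) = 4)
O/a(W(-9), -84) = 2121/4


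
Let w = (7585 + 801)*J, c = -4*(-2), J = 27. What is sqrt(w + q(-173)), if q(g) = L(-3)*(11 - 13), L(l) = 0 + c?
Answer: sqrt(226406) ≈ 475.82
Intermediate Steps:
c = 8
L(l) = 8 (L(l) = 0 + 8 = 8)
q(g) = -16 (q(g) = 8*(11 - 13) = 8*(-2) = -16)
w = 226422 (w = (7585 + 801)*27 = 8386*27 = 226422)
sqrt(w + q(-173)) = sqrt(226422 - 16) = sqrt(226406)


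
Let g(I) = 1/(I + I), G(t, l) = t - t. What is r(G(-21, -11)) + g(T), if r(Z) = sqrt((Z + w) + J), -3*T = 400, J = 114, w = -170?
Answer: -3/800 + 2*I*sqrt(14) ≈ -0.00375 + 7.4833*I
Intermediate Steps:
G(t, l) = 0
T = -400/3 (T = -1/3*400 = -400/3 ≈ -133.33)
g(I) = 1/(2*I)
r(Z) = sqrt(-56 + Z) (r(Z) = sqrt((Z - 170) + 114) = sqrt((-170 + Z) + 114) = sqrt(-56 + Z))
r(G(-21, -11)) + g(T) = sqrt(-56 + 0) + 1/(2*(-400/3)) = sqrt(-56) + (1/2)*(-3/400) = 2*I*sqrt(14) - 3/800 = -3/800 + 2*I*sqrt(14)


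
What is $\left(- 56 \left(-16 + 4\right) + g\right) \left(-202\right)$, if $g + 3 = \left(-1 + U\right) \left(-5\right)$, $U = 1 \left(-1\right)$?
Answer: $-137158$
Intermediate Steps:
$U = -1$
$g = 7$ ($g = -3 + \left(-1 - 1\right) \left(-5\right) = -3 - -10 = -3 + 10 = 7$)
$\left(- 56 \left(-16 + 4\right) + g\right) \left(-202\right) = \left(- 56 \left(-16 + 4\right) + 7\right) \left(-202\right) = \left(\left(-56\right) \left(-12\right) + 7\right) \left(-202\right) = \left(672 + 7\right) \left(-202\right) = 679 \left(-202\right) = -137158$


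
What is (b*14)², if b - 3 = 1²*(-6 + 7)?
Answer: 3136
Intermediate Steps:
b = 4 (b = 3 + 1²*(-6 + 7) = 3 + 1*1 = 3 + 1 = 4)
(b*14)² = (4*14)² = 56² = 3136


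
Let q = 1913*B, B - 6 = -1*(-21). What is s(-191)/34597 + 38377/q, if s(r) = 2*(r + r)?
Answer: 1288267705/1786969647 ≈ 0.72092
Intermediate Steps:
B = 27 (B = 6 - 1*(-21) = 6 + 21 = 27)
q = 51651 (q = 1913*27 = 51651)
s(r) = 4*r (s(r) = 2*(2*r) = 4*r)
s(-191)/34597 + 38377/q = (4*(-191))/34597 + 38377/51651 = -764*1/34597 + 38377*(1/51651) = -764/34597 + 38377/51651 = 1288267705/1786969647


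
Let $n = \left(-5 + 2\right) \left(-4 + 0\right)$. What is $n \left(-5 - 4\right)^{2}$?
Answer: $972$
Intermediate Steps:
$n = 12$ ($n = \left(-3\right) \left(-4\right) = 12$)
$n \left(-5 - 4\right)^{2} = 12 \left(-5 - 4\right)^{2} = 12 \left(-9\right)^{2} = 12 \cdot 81 = 972$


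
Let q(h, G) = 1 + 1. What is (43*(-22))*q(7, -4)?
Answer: -1892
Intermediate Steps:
q(h, G) = 2
(43*(-22))*q(7, -4) = (43*(-22))*2 = -946*2 = -1892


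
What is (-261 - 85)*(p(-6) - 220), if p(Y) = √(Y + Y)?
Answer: 76120 - 692*I*√3 ≈ 76120.0 - 1198.6*I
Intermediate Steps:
p(Y) = √2*√Y (p(Y) = √(2*Y) = √2*√Y)
(-261 - 85)*(p(-6) - 220) = (-261 - 85)*(√2*√(-6) - 220) = -346*(√2*(I*√6) - 220) = -346*(2*I*√3 - 220) = -346*(-220 + 2*I*√3) = 76120 - 692*I*√3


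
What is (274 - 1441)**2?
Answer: 1361889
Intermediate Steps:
(274 - 1441)**2 = (-1167)**2 = 1361889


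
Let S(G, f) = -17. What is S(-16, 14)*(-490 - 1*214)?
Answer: 11968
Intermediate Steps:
S(-16, 14)*(-490 - 1*214) = -17*(-490 - 1*214) = -17*(-490 - 214) = -17*(-704) = 11968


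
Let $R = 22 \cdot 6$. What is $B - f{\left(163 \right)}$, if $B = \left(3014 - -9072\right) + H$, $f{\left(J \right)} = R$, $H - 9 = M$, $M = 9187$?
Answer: $21150$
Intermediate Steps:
$R = 132$
$H = 9196$ ($H = 9 + 9187 = 9196$)
$f{\left(J \right)} = 132$
$B = 21282$ ($B = \left(3014 - -9072\right) + 9196 = \left(3014 + 9072\right) + 9196 = 12086 + 9196 = 21282$)
$B - f{\left(163 \right)} = 21282 - 132 = 21150$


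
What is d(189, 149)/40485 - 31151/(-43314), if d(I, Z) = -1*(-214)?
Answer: 423472477/584522430 ≈ 0.72448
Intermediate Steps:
d(I, Z) = 214
d(189, 149)/40485 - 31151/(-43314) = 214/40485 - 31151/(-43314) = 214*(1/40485) - 31151*(-1/43314) = 214/40485 + 31151/43314 = 423472477/584522430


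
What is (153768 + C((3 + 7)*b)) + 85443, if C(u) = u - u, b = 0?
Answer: 239211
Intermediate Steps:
C(u) = 0
(153768 + C((3 + 7)*b)) + 85443 = (153768 + 0) + 85443 = 153768 + 85443 = 239211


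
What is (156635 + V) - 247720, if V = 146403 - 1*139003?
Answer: -83685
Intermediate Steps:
V = 7400 (V = 146403 - 139003 = 7400)
(156635 + V) - 247720 = (156635 + 7400) - 247720 = 164035 - 247720 = -83685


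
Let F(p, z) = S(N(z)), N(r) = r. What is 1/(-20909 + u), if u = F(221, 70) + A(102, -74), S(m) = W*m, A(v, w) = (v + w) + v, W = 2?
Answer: -1/20639 ≈ -4.8452e-5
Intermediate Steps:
A(v, w) = w + 2*v
S(m) = 2*m
F(p, z) = 2*z
u = 270 (u = 2*70 + (-74 + 2*102) = 140 + (-74 + 204) = 140 + 130 = 270)
1/(-20909 + u) = 1/(-20909 + 270) = 1/(-20639) = -1/20639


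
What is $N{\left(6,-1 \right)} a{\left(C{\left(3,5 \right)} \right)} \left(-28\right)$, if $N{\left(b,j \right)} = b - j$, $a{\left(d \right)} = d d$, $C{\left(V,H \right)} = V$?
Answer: $-1764$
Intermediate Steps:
$a{\left(d \right)} = d^{2}$
$N{\left(6,-1 \right)} a{\left(C{\left(3,5 \right)} \right)} \left(-28\right) = \left(6 - -1\right) 3^{2} \left(-28\right) = \left(6 + 1\right) 9 \left(-28\right) = 7 \cdot 9 \left(-28\right) = 63 \left(-28\right) = -1764$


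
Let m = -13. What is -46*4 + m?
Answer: -197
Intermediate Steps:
-46*4 + m = -46*4 - 13 = -184 - 13 = -197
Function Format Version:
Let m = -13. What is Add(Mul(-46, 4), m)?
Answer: -197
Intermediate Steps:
Add(Mul(-46, 4), m) = Add(Mul(-46, 4), -13) = Add(-184, -13) = -197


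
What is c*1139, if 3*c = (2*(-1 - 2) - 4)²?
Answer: 113900/3 ≈ 37967.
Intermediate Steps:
c = 100/3 (c = (2*(-1 - 2) - 4)²/3 = (2*(-3) - 4)²/3 = (-6 - 4)²/3 = (⅓)*(-10)² = (⅓)*100 = 100/3 ≈ 33.333)
c*1139 = (100/3)*1139 = 113900/3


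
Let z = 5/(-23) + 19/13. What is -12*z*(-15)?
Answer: 66960/299 ≈ 223.95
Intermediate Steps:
z = 372/299 (z = 5*(-1/23) + 19*(1/13) = -5/23 + 19/13 = 372/299 ≈ 1.2441)
-12*z*(-15) = -12*372/299*(-15) = -4464/299*(-15) = 66960/299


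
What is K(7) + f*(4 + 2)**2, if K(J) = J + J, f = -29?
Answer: -1030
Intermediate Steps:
K(J) = 2*J
K(7) + f*(4 + 2)**2 = 2*7 - 29*(4 + 2)**2 = 14 - 29*6**2 = 14 - 29*36 = 14 - 1044 = -1030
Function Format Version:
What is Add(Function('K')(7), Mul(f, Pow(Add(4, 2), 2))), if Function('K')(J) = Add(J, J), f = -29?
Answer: -1030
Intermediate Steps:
Function('K')(J) = Mul(2, J)
Add(Function('K')(7), Mul(f, Pow(Add(4, 2), 2))) = Add(Mul(2, 7), Mul(-29, Pow(Add(4, 2), 2))) = Add(14, Mul(-29, Pow(6, 2))) = Add(14, Mul(-29, 36)) = Add(14, -1044) = -1030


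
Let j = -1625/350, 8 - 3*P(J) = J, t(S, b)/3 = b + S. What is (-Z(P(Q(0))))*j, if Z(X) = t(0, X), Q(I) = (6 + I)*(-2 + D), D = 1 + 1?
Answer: 260/7 ≈ 37.143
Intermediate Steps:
D = 2
Q(I) = 0 (Q(I) = (6 + I)*(-2 + 2) = (6 + I)*0 = 0)
t(S, b) = 3*S + 3*b (t(S, b) = 3*(b + S) = 3*(S + b) = 3*S + 3*b)
P(J) = 8/3 - J/3
j = -65/14 (j = -1625*1/350 = -65/14 ≈ -4.6429)
Z(X) = 3*X (Z(X) = 3*0 + 3*X = 0 + 3*X = 3*X)
(-Z(P(Q(0))))*j = -3*(8/3 - 1/3*0)*(-65/14) = -3*(8/3 + 0)*(-65/14) = -3*8/3*(-65/14) = -1*8*(-65/14) = -8*(-65/14) = 260/7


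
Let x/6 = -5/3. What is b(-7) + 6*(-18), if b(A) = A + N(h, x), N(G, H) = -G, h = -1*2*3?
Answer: -109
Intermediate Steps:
x = -10 (x = 6*(-5/3) = -10)
h = -6 (h = -2*3 = -6)
b(A) = 6 + A (b(A) = A - 1*(-6) = A + 6 = 6 + A)
b(-7) + 6*(-18) = (6 - 7) + 6*(-18) = -1 - 108 = -109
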